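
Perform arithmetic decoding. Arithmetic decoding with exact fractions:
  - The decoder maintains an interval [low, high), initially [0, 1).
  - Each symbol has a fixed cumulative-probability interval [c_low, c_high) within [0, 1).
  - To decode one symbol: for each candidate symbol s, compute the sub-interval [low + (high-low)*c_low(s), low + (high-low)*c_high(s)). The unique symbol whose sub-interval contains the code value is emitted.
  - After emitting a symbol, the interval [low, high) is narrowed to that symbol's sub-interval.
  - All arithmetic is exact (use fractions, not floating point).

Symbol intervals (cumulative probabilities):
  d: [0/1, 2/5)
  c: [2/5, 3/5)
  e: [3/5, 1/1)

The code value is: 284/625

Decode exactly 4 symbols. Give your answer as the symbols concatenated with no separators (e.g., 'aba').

Answer: cded

Derivation:
Step 1: interval [0/1, 1/1), width = 1/1 - 0/1 = 1/1
  'd': [0/1 + 1/1*0/1, 0/1 + 1/1*2/5) = [0/1, 2/5)
  'c': [0/1 + 1/1*2/5, 0/1 + 1/1*3/5) = [2/5, 3/5) <- contains code 284/625
  'e': [0/1 + 1/1*3/5, 0/1 + 1/1*1/1) = [3/5, 1/1)
  emit 'c', narrow to [2/5, 3/5)
Step 2: interval [2/5, 3/5), width = 3/5 - 2/5 = 1/5
  'd': [2/5 + 1/5*0/1, 2/5 + 1/5*2/5) = [2/5, 12/25) <- contains code 284/625
  'c': [2/5 + 1/5*2/5, 2/5 + 1/5*3/5) = [12/25, 13/25)
  'e': [2/5 + 1/5*3/5, 2/5 + 1/5*1/1) = [13/25, 3/5)
  emit 'd', narrow to [2/5, 12/25)
Step 3: interval [2/5, 12/25), width = 12/25 - 2/5 = 2/25
  'd': [2/5 + 2/25*0/1, 2/5 + 2/25*2/5) = [2/5, 54/125)
  'c': [2/5 + 2/25*2/5, 2/5 + 2/25*3/5) = [54/125, 56/125)
  'e': [2/5 + 2/25*3/5, 2/5 + 2/25*1/1) = [56/125, 12/25) <- contains code 284/625
  emit 'e', narrow to [56/125, 12/25)
Step 4: interval [56/125, 12/25), width = 12/25 - 56/125 = 4/125
  'd': [56/125 + 4/125*0/1, 56/125 + 4/125*2/5) = [56/125, 288/625) <- contains code 284/625
  'c': [56/125 + 4/125*2/5, 56/125 + 4/125*3/5) = [288/625, 292/625)
  'e': [56/125 + 4/125*3/5, 56/125 + 4/125*1/1) = [292/625, 12/25)
  emit 'd', narrow to [56/125, 288/625)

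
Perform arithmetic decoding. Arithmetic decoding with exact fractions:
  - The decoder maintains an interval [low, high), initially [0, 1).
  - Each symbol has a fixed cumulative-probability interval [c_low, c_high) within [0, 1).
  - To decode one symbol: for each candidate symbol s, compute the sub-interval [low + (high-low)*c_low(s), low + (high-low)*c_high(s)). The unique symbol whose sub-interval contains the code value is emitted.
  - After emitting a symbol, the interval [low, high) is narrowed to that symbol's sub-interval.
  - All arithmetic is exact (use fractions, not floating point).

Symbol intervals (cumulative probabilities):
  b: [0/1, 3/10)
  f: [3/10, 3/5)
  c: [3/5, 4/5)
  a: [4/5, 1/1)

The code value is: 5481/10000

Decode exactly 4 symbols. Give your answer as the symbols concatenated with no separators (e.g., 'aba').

Answer: fabf

Derivation:
Step 1: interval [0/1, 1/1), width = 1/1 - 0/1 = 1/1
  'b': [0/1 + 1/1*0/1, 0/1 + 1/1*3/10) = [0/1, 3/10)
  'f': [0/1 + 1/1*3/10, 0/1 + 1/1*3/5) = [3/10, 3/5) <- contains code 5481/10000
  'c': [0/1 + 1/1*3/5, 0/1 + 1/1*4/5) = [3/5, 4/5)
  'a': [0/1 + 1/1*4/5, 0/1 + 1/1*1/1) = [4/5, 1/1)
  emit 'f', narrow to [3/10, 3/5)
Step 2: interval [3/10, 3/5), width = 3/5 - 3/10 = 3/10
  'b': [3/10 + 3/10*0/1, 3/10 + 3/10*3/10) = [3/10, 39/100)
  'f': [3/10 + 3/10*3/10, 3/10 + 3/10*3/5) = [39/100, 12/25)
  'c': [3/10 + 3/10*3/5, 3/10 + 3/10*4/5) = [12/25, 27/50)
  'a': [3/10 + 3/10*4/5, 3/10 + 3/10*1/1) = [27/50, 3/5) <- contains code 5481/10000
  emit 'a', narrow to [27/50, 3/5)
Step 3: interval [27/50, 3/5), width = 3/5 - 27/50 = 3/50
  'b': [27/50 + 3/50*0/1, 27/50 + 3/50*3/10) = [27/50, 279/500) <- contains code 5481/10000
  'f': [27/50 + 3/50*3/10, 27/50 + 3/50*3/5) = [279/500, 72/125)
  'c': [27/50 + 3/50*3/5, 27/50 + 3/50*4/5) = [72/125, 147/250)
  'a': [27/50 + 3/50*4/5, 27/50 + 3/50*1/1) = [147/250, 3/5)
  emit 'b', narrow to [27/50, 279/500)
Step 4: interval [27/50, 279/500), width = 279/500 - 27/50 = 9/500
  'b': [27/50 + 9/500*0/1, 27/50 + 9/500*3/10) = [27/50, 2727/5000)
  'f': [27/50 + 9/500*3/10, 27/50 + 9/500*3/5) = [2727/5000, 1377/2500) <- contains code 5481/10000
  'c': [27/50 + 9/500*3/5, 27/50 + 9/500*4/5) = [1377/2500, 693/1250)
  'a': [27/50 + 9/500*4/5, 27/50 + 9/500*1/1) = [693/1250, 279/500)
  emit 'f', narrow to [2727/5000, 1377/2500)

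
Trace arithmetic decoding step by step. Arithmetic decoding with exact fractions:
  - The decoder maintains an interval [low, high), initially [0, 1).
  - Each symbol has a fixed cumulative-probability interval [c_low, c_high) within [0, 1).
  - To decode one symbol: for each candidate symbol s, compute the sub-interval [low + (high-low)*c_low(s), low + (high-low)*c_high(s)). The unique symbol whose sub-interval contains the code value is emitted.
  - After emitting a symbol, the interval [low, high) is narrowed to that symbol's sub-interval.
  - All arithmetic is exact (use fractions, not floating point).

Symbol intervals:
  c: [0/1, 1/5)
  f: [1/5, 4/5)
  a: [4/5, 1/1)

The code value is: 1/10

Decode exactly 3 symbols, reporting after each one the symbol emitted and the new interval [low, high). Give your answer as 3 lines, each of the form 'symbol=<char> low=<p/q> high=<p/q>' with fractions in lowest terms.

Step 1: interval [0/1, 1/1), width = 1/1 - 0/1 = 1/1
  'c': [0/1 + 1/1*0/1, 0/1 + 1/1*1/5) = [0/1, 1/5) <- contains code 1/10
  'f': [0/1 + 1/1*1/5, 0/1 + 1/1*4/5) = [1/5, 4/5)
  'a': [0/1 + 1/1*4/5, 0/1 + 1/1*1/1) = [4/5, 1/1)
  emit 'c', narrow to [0/1, 1/5)
Step 2: interval [0/1, 1/5), width = 1/5 - 0/1 = 1/5
  'c': [0/1 + 1/5*0/1, 0/1 + 1/5*1/5) = [0/1, 1/25)
  'f': [0/1 + 1/5*1/5, 0/1 + 1/5*4/5) = [1/25, 4/25) <- contains code 1/10
  'a': [0/1 + 1/5*4/5, 0/1 + 1/5*1/1) = [4/25, 1/5)
  emit 'f', narrow to [1/25, 4/25)
Step 3: interval [1/25, 4/25), width = 4/25 - 1/25 = 3/25
  'c': [1/25 + 3/25*0/1, 1/25 + 3/25*1/5) = [1/25, 8/125)
  'f': [1/25 + 3/25*1/5, 1/25 + 3/25*4/5) = [8/125, 17/125) <- contains code 1/10
  'a': [1/25 + 3/25*4/5, 1/25 + 3/25*1/1) = [17/125, 4/25)
  emit 'f', narrow to [8/125, 17/125)

Answer: symbol=c low=0/1 high=1/5
symbol=f low=1/25 high=4/25
symbol=f low=8/125 high=17/125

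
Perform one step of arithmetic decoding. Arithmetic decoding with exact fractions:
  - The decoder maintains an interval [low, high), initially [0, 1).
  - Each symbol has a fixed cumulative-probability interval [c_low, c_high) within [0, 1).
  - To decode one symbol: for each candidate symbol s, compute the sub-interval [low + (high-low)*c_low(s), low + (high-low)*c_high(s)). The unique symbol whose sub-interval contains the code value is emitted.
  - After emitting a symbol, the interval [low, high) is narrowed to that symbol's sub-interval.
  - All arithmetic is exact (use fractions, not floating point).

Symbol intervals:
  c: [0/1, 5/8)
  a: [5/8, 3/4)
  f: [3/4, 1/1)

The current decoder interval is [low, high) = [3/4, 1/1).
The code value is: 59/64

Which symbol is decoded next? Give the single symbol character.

Interval width = high − low = 1/1 − 3/4 = 1/4
Scaled code = (code − low) / width = (59/64 − 3/4) / 1/4 = 11/16
  c: [0/1, 5/8) 
  a: [5/8, 3/4) ← scaled code falls here ✓
  f: [3/4, 1/1) 

Answer: a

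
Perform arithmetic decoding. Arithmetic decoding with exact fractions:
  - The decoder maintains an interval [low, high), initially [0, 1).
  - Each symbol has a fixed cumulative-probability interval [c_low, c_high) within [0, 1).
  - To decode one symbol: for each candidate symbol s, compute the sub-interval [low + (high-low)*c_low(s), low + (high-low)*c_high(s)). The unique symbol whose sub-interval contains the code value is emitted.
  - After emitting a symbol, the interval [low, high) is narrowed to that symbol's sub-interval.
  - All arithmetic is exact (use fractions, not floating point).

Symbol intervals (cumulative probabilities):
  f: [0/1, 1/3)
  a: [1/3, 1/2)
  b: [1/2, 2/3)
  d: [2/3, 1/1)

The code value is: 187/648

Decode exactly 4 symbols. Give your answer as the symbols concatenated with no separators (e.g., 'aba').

Answer: fdbb

Derivation:
Step 1: interval [0/1, 1/1), width = 1/1 - 0/1 = 1/1
  'f': [0/1 + 1/1*0/1, 0/1 + 1/1*1/3) = [0/1, 1/3) <- contains code 187/648
  'a': [0/1 + 1/1*1/3, 0/1 + 1/1*1/2) = [1/3, 1/2)
  'b': [0/1 + 1/1*1/2, 0/1 + 1/1*2/3) = [1/2, 2/3)
  'd': [0/1 + 1/1*2/3, 0/1 + 1/1*1/1) = [2/3, 1/1)
  emit 'f', narrow to [0/1, 1/3)
Step 2: interval [0/1, 1/3), width = 1/3 - 0/1 = 1/3
  'f': [0/1 + 1/3*0/1, 0/1 + 1/3*1/3) = [0/1, 1/9)
  'a': [0/1 + 1/3*1/3, 0/1 + 1/3*1/2) = [1/9, 1/6)
  'b': [0/1 + 1/3*1/2, 0/1 + 1/3*2/3) = [1/6, 2/9)
  'd': [0/1 + 1/3*2/3, 0/1 + 1/3*1/1) = [2/9, 1/3) <- contains code 187/648
  emit 'd', narrow to [2/9, 1/3)
Step 3: interval [2/9, 1/3), width = 1/3 - 2/9 = 1/9
  'f': [2/9 + 1/9*0/1, 2/9 + 1/9*1/3) = [2/9, 7/27)
  'a': [2/9 + 1/9*1/3, 2/9 + 1/9*1/2) = [7/27, 5/18)
  'b': [2/9 + 1/9*1/2, 2/9 + 1/9*2/3) = [5/18, 8/27) <- contains code 187/648
  'd': [2/9 + 1/9*2/3, 2/9 + 1/9*1/1) = [8/27, 1/3)
  emit 'b', narrow to [5/18, 8/27)
Step 4: interval [5/18, 8/27), width = 8/27 - 5/18 = 1/54
  'f': [5/18 + 1/54*0/1, 5/18 + 1/54*1/3) = [5/18, 23/81)
  'a': [5/18 + 1/54*1/3, 5/18 + 1/54*1/2) = [23/81, 31/108)
  'b': [5/18 + 1/54*1/2, 5/18 + 1/54*2/3) = [31/108, 47/162) <- contains code 187/648
  'd': [5/18 + 1/54*2/3, 5/18 + 1/54*1/1) = [47/162, 8/27)
  emit 'b', narrow to [31/108, 47/162)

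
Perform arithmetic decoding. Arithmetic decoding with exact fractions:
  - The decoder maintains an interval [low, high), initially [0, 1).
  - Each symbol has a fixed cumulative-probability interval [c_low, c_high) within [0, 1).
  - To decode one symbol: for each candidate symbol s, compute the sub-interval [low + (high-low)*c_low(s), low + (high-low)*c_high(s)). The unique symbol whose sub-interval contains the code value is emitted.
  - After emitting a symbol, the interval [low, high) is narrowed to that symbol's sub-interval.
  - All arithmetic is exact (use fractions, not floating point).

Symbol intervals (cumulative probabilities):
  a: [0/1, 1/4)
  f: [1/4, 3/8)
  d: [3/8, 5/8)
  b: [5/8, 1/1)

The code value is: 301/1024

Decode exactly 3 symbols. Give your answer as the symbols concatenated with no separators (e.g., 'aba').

Step 1: interval [0/1, 1/1), width = 1/1 - 0/1 = 1/1
  'a': [0/1 + 1/1*0/1, 0/1 + 1/1*1/4) = [0/1, 1/4)
  'f': [0/1 + 1/1*1/4, 0/1 + 1/1*3/8) = [1/4, 3/8) <- contains code 301/1024
  'd': [0/1 + 1/1*3/8, 0/1 + 1/1*5/8) = [3/8, 5/8)
  'b': [0/1 + 1/1*5/8, 0/1 + 1/1*1/1) = [5/8, 1/1)
  emit 'f', narrow to [1/4, 3/8)
Step 2: interval [1/4, 3/8), width = 3/8 - 1/4 = 1/8
  'a': [1/4 + 1/8*0/1, 1/4 + 1/8*1/4) = [1/4, 9/32)
  'f': [1/4 + 1/8*1/4, 1/4 + 1/8*3/8) = [9/32, 19/64) <- contains code 301/1024
  'd': [1/4 + 1/8*3/8, 1/4 + 1/8*5/8) = [19/64, 21/64)
  'b': [1/4 + 1/8*5/8, 1/4 + 1/8*1/1) = [21/64, 3/8)
  emit 'f', narrow to [9/32, 19/64)
Step 3: interval [9/32, 19/64), width = 19/64 - 9/32 = 1/64
  'a': [9/32 + 1/64*0/1, 9/32 + 1/64*1/4) = [9/32, 73/256)
  'f': [9/32 + 1/64*1/4, 9/32 + 1/64*3/8) = [73/256, 147/512)
  'd': [9/32 + 1/64*3/8, 9/32 + 1/64*5/8) = [147/512, 149/512)
  'b': [9/32 + 1/64*5/8, 9/32 + 1/64*1/1) = [149/512, 19/64) <- contains code 301/1024
  emit 'b', narrow to [149/512, 19/64)

Answer: ffb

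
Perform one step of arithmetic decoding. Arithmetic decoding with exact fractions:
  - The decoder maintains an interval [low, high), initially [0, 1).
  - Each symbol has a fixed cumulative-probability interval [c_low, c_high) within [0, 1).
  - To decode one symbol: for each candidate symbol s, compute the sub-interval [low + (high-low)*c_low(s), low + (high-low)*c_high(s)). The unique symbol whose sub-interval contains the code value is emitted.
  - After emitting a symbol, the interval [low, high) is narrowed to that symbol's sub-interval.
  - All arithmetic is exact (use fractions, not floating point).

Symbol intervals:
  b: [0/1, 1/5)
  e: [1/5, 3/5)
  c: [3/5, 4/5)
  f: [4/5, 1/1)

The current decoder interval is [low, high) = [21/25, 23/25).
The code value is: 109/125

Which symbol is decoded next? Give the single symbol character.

Answer: e

Derivation:
Interval width = high − low = 23/25 − 21/25 = 2/25
Scaled code = (code − low) / width = (109/125 − 21/25) / 2/25 = 2/5
  b: [0/1, 1/5) 
  e: [1/5, 3/5) ← scaled code falls here ✓
  c: [3/5, 4/5) 
  f: [4/5, 1/1) 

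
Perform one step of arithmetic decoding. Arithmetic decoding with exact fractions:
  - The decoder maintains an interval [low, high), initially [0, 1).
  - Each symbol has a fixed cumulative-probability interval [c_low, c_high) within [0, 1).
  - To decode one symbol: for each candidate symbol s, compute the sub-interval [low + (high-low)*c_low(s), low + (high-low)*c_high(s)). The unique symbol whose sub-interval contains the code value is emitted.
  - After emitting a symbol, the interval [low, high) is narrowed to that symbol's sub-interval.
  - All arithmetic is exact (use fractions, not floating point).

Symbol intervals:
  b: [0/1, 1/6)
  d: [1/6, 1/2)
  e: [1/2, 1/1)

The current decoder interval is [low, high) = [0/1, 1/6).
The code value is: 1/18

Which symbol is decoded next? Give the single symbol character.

Interval width = high − low = 1/6 − 0/1 = 1/6
Scaled code = (code − low) / width = (1/18 − 0/1) / 1/6 = 1/3
  b: [0/1, 1/6) 
  d: [1/6, 1/2) ← scaled code falls here ✓
  e: [1/2, 1/1) 

Answer: d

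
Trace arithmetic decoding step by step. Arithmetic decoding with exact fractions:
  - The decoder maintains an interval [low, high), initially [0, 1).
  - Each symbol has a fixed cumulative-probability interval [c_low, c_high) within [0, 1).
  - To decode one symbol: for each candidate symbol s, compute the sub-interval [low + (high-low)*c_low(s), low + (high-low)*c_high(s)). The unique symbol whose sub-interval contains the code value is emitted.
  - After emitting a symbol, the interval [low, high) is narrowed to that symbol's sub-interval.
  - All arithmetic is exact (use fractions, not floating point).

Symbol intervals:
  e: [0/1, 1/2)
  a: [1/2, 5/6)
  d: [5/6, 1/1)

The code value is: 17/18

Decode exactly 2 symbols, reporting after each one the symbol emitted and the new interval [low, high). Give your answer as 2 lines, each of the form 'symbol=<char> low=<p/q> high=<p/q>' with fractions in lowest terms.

Step 1: interval [0/1, 1/1), width = 1/1 - 0/1 = 1/1
  'e': [0/1 + 1/1*0/1, 0/1 + 1/1*1/2) = [0/1, 1/2)
  'a': [0/1 + 1/1*1/2, 0/1 + 1/1*5/6) = [1/2, 5/6)
  'd': [0/1 + 1/1*5/6, 0/1 + 1/1*1/1) = [5/6, 1/1) <- contains code 17/18
  emit 'd', narrow to [5/6, 1/1)
Step 2: interval [5/6, 1/1), width = 1/1 - 5/6 = 1/6
  'e': [5/6 + 1/6*0/1, 5/6 + 1/6*1/2) = [5/6, 11/12)
  'a': [5/6 + 1/6*1/2, 5/6 + 1/6*5/6) = [11/12, 35/36) <- contains code 17/18
  'd': [5/6 + 1/6*5/6, 5/6 + 1/6*1/1) = [35/36, 1/1)
  emit 'a', narrow to [11/12, 35/36)

Answer: symbol=d low=5/6 high=1/1
symbol=a low=11/12 high=35/36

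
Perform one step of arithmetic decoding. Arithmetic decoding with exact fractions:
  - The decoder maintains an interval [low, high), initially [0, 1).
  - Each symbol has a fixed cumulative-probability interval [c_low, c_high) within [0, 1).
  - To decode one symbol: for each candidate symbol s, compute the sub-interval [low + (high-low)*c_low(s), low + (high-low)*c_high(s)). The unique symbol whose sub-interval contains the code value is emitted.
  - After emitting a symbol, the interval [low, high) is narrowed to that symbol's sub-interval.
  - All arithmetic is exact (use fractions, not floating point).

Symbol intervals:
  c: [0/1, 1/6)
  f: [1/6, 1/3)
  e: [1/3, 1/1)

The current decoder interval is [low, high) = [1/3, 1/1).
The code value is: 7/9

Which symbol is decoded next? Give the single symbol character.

Answer: e

Derivation:
Interval width = high − low = 1/1 − 1/3 = 2/3
Scaled code = (code − low) / width = (7/9 − 1/3) / 2/3 = 2/3
  c: [0/1, 1/6) 
  f: [1/6, 1/3) 
  e: [1/3, 1/1) ← scaled code falls here ✓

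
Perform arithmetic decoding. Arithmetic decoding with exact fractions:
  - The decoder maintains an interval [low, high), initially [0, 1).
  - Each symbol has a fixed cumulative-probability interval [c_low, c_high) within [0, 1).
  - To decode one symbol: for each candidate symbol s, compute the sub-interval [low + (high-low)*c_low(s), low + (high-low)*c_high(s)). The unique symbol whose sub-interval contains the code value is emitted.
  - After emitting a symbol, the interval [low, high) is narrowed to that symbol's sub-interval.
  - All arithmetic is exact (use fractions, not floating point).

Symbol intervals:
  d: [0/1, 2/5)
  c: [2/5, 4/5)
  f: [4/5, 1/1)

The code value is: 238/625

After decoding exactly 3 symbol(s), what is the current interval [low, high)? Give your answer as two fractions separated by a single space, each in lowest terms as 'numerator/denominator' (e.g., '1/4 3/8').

Answer: 44/125 48/125

Derivation:
Step 1: interval [0/1, 1/1), width = 1/1 - 0/1 = 1/1
  'd': [0/1 + 1/1*0/1, 0/1 + 1/1*2/5) = [0/1, 2/5) <- contains code 238/625
  'c': [0/1 + 1/1*2/5, 0/1 + 1/1*4/5) = [2/5, 4/5)
  'f': [0/1 + 1/1*4/5, 0/1 + 1/1*1/1) = [4/5, 1/1)
  emit 'd', narrow to [0/1, 2/5)
Step 2: interval [0/1, 2/5), width = 2/5 - 0/1 = 2/5
  'd': [0/1 + 2/5*0/1, 0/1 + 2/5*2/5) = [0/1, 4/25)
  'c': [0/1 + 2/5*2/5, 0/1 + 2/5*4/5) = [4/25, 8/25)
  'f': [0/1 + 2/5*4/5, 0/1 + 2/5*1/1) = [8/25, 2/5) <- contains code 238/625
  emit 'f', narrow to [8/25, 2/5)
Step 3: interval [8/25, 2/5), width = 2/5 - 8/25 = 2/25
  'd': [8/25 + 2/25*0/1, 8/25 + 2/25*2/5) = [8/25, 44/125)
  'c': [8/25 + 2/25*2/5, 8/25 + 2/25*4/5) = [44/125, 48/125) <- contains code 238/625
  'f': [8/25 + 2/25*4/5, 8/25 + 2/25*1/1) = [48/125, 2/5)
  emit 'c', narrow to [44/125, 48/125)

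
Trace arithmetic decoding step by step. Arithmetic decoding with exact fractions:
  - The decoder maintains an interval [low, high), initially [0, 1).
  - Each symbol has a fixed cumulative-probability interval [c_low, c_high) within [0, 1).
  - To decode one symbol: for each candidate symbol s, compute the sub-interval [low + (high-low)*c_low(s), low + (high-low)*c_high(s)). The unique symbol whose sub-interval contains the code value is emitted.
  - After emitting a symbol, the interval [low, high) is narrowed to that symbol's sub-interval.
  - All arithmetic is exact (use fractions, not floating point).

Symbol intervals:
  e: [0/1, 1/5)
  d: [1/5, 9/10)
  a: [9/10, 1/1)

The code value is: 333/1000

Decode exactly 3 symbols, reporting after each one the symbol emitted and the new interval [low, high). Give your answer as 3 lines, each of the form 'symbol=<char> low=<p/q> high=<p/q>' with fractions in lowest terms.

Step 1: interval [0/1, 1/1), width = 1/1 - 0/1 = 1/1
  'e': [0/1 + 1/1*0/1, 0/1 + 1/1*1/5) = [0/1, 1/5)
  'd': [0/1 + 1/1*1/5, 0/1 + 1/1*9/10) = [1/5, 9/10) <- contains code 333/1000
  'a': [0/1 + 1/1*9/10, 0/1 + 1/1*1/1) = [9/10, 1/1)
  emit 'd', narrow to [1/5, 9/10)
Step 2: interval [1/5, 9/10), width = 9/10 - 1/5 = 7/10
  'e': [1/5 + 7/10*0/1, 1/5 + 7/10*1/5) = [1/5, 17/50) <- contains code 333/1000
  'd': [1/5 + 7/10*1/5, 1/5 + 7/10*9/10) = [17/50, 83/100)
  'a': [1/5 + 7/10*9/10, 1/5 + 7/10*1/1) = [83/100, 9/10)
  emit 'e', narrow to [1/5, 17/50)
Step 3: interval [1/5, 17/50), width = 17/50 - 1/5 = 7/50
  'e': [1/5 + 7/50*0/1, 1/5 + 7/50*1/5) = [1/5, 57/250)
  'd': [1/5 + 7/50*1/5, 1/5 + 7/50*9/10) = [57/250, 163/500)
  'a': [1/5 + 7/50*9/10, 1/5 + 7/50*1/1) = [163/500, 17/50) <- contains code 333/1000
  emit 'a', narrow to [163/500, 17/50)

Answer: symbol=d low=1/5 high=9/10
symbol=e low=1/5 high=17/50
symbol=a low=163/500 high=17/50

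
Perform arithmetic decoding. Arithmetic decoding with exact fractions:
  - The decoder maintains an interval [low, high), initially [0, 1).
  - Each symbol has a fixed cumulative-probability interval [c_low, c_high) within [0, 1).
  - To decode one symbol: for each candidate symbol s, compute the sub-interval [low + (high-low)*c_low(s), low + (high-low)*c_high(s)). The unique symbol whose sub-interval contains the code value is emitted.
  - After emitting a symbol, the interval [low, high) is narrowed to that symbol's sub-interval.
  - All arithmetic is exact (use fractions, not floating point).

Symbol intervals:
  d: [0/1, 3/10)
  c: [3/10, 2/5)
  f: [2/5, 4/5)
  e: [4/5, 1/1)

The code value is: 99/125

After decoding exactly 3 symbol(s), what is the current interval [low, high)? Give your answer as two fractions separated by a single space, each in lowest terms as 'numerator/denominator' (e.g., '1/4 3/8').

Answer: 98/125 4/5

Derivation:
Step 1: interval [0/1, 1/1), width = 1/1 - 0/1 = 1/1
  'd': [0/1 + 1/1*0/1, 0/1 + 1/1*3/10) = [0/1, 3/10)
  'c': [0/1 + 1/1*3/10, 0/1 + 1/1*2/5) = [3/10, 2/5)
  'f': [0/1 + 1/1*2/5, 0/1 + 1/1*4/5) = [2/5, 4/5) <- contains code 99/125
  'e': [0/1 + 1/1*4/5, 0/1 + 1/1*1/1) = [4/5, 1/1)
  emit 'f', narrow to [2/5, 4/5)
Step 2: interval [2/5, 4/5), width = 4/5 - 2/5 = 2/5
  'd': [2/5 + 2/5*0/1, 2/5 + 2/5*3/10) = [2/5, 13/25)
  'c': [2/5 + 2/5*3/10, 2/5 + 2/5*2/5) = [13/25, 14/25)
  'f': [2/5 + 2/5*2/5, 2/5 + 2/5*4/5) = [14/25, 18/25)
  'e': [2/5 + 2/5*4/5, 2/5 + 2/5*1/1) = [18/25, 4/5) <- contains code 99/125
  emit 'e', narrow to [18/25, 4/5)
Step 3: interval [18/25, 4/5), width = 4/5 - 18/25 = 2/25
  'd': [18/25 + 2/25*0/1, 18/25 + 2/25*3/10) = [18/25, 93/125)
  'c': [18/25 + 2/25*3/10, 18/25 + 2/25*2/5) = [93/125, 94/125)
  'f': [18/25 + 2/25*2/5, 18/25 + 2/25*4/5) = [94/125, 98/125)
  'e': [18/25 + 2/25*4/5, 18/25 + 2/25*1/1) = [98/125, 4/5) <- contains code 99/125
  emit 'e', narrow to [98/125, 4/5)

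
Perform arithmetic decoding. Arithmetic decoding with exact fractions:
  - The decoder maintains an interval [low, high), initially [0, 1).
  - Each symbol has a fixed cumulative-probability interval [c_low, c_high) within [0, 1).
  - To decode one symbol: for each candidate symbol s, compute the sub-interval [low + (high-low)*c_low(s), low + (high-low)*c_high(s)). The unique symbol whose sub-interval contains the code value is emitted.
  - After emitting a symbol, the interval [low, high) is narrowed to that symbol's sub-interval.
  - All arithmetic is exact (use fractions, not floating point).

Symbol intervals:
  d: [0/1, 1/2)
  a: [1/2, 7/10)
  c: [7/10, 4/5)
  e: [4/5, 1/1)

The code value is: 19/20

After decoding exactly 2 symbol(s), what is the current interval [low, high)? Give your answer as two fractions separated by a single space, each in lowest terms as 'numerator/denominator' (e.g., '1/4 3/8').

Answer: 47/50 24/25

Derivation:
Step 1: interval [0/1, 1/1), width = 1/1 - 0/1 = 1/1
  'd': [0/1 + 1/1*0/1, 0/1 + 1/1*1/2) = [0/1, 1/2)
  'a': [0/1 + 1/1*1/2, 0/1 + 1/1*7/10) = [1/2, 7/10)
  'c': [0/1 + 1/1*7/10, 0/1 + 1/1*4/5) = [7/10, 4/5)
  'e': [0/1 + 1/1*4/5, 0/1 + 1/1*1/1) = [4/5, 1/1) <- contains code 19/20
  emit 'e', narrow to [4/5, 1/1)
Step 2: interval [4/5, 1/1), width = 1/1 - 4/5 = 1/5
  'd': [4/5 + 1/5*0/1, 4/5 + 1/5*1/2) = [4/5, 9/10)
  'a': [4/5 + 1/5*1/2, 4/5 + 1/5*7/10) = [9/10, 47/50)
  'c': [4/5 + 1/5*7/10, 4/5 + 1/5*4/5) = [47/50, 24/25) <- contains code 19/20
  'e': [4/5 + 1/5*4/5, 4/5 + 1/5*1/1) = [24/25, 1/1)
  emit 'c', narrow to [47/50, 24/25)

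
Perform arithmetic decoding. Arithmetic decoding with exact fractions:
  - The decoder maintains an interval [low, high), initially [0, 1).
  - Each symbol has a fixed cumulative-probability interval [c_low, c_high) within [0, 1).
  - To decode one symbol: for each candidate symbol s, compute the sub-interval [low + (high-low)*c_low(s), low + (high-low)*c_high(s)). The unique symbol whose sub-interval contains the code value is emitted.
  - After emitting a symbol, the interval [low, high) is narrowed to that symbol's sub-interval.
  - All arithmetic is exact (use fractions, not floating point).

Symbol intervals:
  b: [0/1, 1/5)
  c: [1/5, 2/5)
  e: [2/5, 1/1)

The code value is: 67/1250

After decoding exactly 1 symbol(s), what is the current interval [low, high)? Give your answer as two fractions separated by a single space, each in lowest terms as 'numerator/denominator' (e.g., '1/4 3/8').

Step 1: interval [0/1, 1/1), width = 1/1 - 0/1 = 1/1
  'b': [0/1 + 1/1*0/1, 0/1 + 1/1*1/5) = [0/1, 1/5) <- contains code 67/1250
  'c': [0/1 + 1/1*1/5, 0/1 + 1/1*2/5) = [1/5, 2/5)
  'e': [0/1 + 1/1*2/5, 0/1 + 1/1*1/1) = [2/5, 1/1)
  emit 'b', narrow to [0/1, 1/5)

Answer: 0/1 1/5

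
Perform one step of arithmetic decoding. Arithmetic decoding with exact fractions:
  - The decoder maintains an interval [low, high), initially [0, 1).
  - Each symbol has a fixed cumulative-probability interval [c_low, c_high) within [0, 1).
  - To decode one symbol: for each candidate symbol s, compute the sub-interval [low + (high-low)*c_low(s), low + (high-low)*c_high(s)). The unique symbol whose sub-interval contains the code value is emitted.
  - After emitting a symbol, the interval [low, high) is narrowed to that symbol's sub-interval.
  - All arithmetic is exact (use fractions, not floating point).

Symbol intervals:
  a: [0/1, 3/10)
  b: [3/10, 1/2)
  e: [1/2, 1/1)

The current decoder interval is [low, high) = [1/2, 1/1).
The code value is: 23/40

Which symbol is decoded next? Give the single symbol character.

Interval width = high − low = 1/1 − 1/2 = 1/2
Scaled code = (code − low) / width = (23/40 − 1/2) / 1/2 = 3/20
  a: [0/1, 3/10) ← scaled code falls here ✓
  b: [3/10, 1/2) 
  e: [1/2, 1/1) 

Answer: a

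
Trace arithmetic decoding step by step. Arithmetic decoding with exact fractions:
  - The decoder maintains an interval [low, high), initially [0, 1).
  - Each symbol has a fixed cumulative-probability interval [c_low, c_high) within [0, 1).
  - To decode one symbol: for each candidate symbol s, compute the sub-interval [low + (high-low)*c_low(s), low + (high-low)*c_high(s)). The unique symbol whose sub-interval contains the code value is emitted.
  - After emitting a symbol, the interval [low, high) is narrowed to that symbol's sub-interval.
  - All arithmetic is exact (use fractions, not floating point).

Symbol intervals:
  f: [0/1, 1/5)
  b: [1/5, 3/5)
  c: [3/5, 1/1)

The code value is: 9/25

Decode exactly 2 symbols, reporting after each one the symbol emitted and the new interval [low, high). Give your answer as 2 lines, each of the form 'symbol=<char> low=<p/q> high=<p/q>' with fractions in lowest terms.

Step 1: interval [0/1, 1/1), width = 1/1 - 0/1 = 1/1
  'f': [0/1 + 1/1*0/1, 0/1 + 1/1*1/5) = [0/1, 1/5)
  'b': [0/1 + 1/1*1/5, 0/1 + 1/1*3/5) = [1/5, 3/5) <- contains code 9/25
  'c': [0/1 + 1/1*3/5, 0/1 + 1/1*1/1) = [3/5, 1/1)
  emit 'b', narrow to [1/5, 3/5)
Step 2: interval [1/5, 3/5), width = 3/5 - 1/5 = 2/5
  'f': [1/5 + 2/5*0/1, 1/5 + 2/5*1/5) = [1/5, 7/25)
  'b': [1/5 + 2/5*1/5, 1/5 + 2/5*3/5) = [7/25, 11/25) <- contains code 9/25
  'c': [1/5 + 2/5*3/5, 1/5 + 2/5*1/1) = [11/25, 3/5)
  emit 'b', narrow to [7/25, 11/25)

Answer: symbol=b low=1/5 high=3/5
symbol=b low=7/25 high=11/25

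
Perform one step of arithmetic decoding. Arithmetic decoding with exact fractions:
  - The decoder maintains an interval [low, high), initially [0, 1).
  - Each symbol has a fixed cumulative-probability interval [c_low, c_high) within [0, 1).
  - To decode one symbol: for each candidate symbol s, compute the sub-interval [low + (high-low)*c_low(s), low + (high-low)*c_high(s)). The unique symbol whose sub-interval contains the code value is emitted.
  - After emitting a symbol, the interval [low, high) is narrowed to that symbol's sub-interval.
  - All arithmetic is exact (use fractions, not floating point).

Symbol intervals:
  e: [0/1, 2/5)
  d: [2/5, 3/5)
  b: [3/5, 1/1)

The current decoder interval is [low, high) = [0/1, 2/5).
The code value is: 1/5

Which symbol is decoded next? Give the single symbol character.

Answer: d

Derivation:
Interval width = high − low = 2/5 − 0/1 = 2/5
Scaled code = (code − low) / width = (1/5 − 0/1) / 2/5 = 1/2
  e: [0/1, 2/5) 
  d: [2/5, 3/5) ← scaled code falls here ✓
  b: [3/5, 1/1) 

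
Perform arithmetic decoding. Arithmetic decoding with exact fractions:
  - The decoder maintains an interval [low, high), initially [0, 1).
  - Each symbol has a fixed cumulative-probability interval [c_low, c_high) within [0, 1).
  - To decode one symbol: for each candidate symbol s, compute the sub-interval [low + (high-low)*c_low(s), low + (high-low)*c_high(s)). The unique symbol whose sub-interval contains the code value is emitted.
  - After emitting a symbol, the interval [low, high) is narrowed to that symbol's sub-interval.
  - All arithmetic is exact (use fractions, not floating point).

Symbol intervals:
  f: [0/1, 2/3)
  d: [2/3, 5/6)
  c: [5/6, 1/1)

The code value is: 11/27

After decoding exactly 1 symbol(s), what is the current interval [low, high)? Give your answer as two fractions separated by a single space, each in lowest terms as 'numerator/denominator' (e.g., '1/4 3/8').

Step 1: interval [0/1, 1/1), width = 1/1 - 0/1 = 1/1
  'f': [0/1 + 1/1*0/1, 0/1 + 1/1*2/3) = [0/1, 2/3) <- contains code 11/27
  'd': [0/1 + 1/1*2/3, 0/1 + 1/1*5/6) = [2/3, 5/6)
  'c': [0/1 + 1/1*5/6, 0/1 + 1/1*1/1) = [5/6, 1/1)
  emit 'f', narrow to [0/1, 2/3)

Answer: 0/1 2/3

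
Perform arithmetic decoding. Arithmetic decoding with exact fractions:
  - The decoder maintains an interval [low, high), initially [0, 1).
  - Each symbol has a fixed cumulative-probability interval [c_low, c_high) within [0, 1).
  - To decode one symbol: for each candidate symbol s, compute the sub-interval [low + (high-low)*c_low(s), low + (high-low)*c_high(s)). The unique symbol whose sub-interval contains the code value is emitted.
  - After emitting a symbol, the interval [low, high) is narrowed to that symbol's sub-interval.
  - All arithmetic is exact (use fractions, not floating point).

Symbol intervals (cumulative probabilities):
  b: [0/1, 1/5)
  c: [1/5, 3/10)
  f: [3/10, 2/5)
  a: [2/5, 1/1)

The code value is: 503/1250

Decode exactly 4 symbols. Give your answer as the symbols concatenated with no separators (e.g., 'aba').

Step 1: interval [0/1, 1/1), width = 1/1 - 0/1 = 1/1
  'b': [0/1 + 1/1*0/1, 0/1 + 1/1*1/5) = [0/1, 1/5)
  'c': [0/1 + 1/1*1/5, 0/1 + 1/1*3/10) = [1/5, 3/10)
  'f': [0/1 + 1/1*3/10, 0/1 + 1/1*2/5) = [3/10, 2/5)
  'a': [0/1 + 1/1*2/5, 0/1 + 1/1*1/1) = [2/5, 1/1) <- contains code 503/1250
  emit 'a', narrow to [2/5, 1/1)
Step 2: interval [2/5, 1/1), width = 1/1 - 2/5 = 3/5
  'b': [2/5 + 3/5*0/1, 2/5 + 3/5*1/5) = [2/5, 13/25) <- contains code 503/1250
  'c': [2/5 + 3/5*1/5, 2/5 + 3/5*3/10) = [13/25, 29/50)
  'f': [2/5 + 3/5*3/10, 2/5 + 3/5*2/5) = [29/50, 16/25)
  'a': [2/5 + 3/5*2/5, 2/5 + 3/5*1/1) = [16/25, 1/1)
  emit 'b', narrow to [2/5, 13/25)
Step 3: interval [2/5, 13/25), width = 13/25 - 2/5 = 3/25
  'b': [2/5 + 3/25*0/1, 2/5 + 3/25*1/5) = [2/5, 53/125) <- contains code 503/1250
  'c': [2/5 + 3/25*1/5, 2/5 + 3/25*3/10) = [53/125, 109/250)
  'f': [2/5 + 3/25*3/10, 2/5 + 3/25*2/5) = [109/250, 56/125)
  'a': [2/5 + 3/25*2/5, 2/5 + 3/25*1/1) = [56/125, 13/25)
  emit 'b', narrow to [2/5, 53/125)
Step 4: interval [2/5, 53/125), width = 53/125 - 2/5 = 3/125
  'b': [2/5 + 3/125*0/1, 2/5 + 3/125*1/5) = [2/5, 253/625) <- contains code 503/1250
  'c': [2/5 + 3/125*1/5, 2/5 + 3/125*3/10) = [253/625, 509/1250)
  'f': [2/5 + 3/125*3/10, 2/5 + 3/125*2/5) = [509/1250, 256/625)
  'a': [2/5 + 3/125*2/5, 2/5 + 3/125*1/1) = [256/625, 53/125)
  emit 'b', narrow to [2/5, 253/625)

Answer: abbb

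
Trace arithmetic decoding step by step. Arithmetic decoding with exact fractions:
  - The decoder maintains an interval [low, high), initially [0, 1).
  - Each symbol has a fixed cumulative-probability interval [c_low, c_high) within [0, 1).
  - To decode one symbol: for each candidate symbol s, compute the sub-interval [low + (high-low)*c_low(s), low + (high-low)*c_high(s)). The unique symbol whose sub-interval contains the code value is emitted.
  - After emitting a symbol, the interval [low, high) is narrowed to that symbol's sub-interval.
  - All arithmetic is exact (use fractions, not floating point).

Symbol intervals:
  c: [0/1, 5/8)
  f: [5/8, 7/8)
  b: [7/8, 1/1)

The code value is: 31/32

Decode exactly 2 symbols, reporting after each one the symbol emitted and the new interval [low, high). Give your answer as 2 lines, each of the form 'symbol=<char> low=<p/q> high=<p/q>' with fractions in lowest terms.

Step 1: interval [0/1, 1/1), width = 1/1 - 0/1 = 1/1
  'c': [0/1 + 1/1*0/1, 0/1 + 1/1*5/8) = [0/1, 5/8)
  'f': [0/1 + 1/1*5/8, 0/1 + 1/1*7/8) = [5/8, 7/8)
  'b': [0/1 + 1/1*7/8, 0/1 + 1/1*1/1) = [7/8, 1/1) <- contains code 31/32
  emit 'b', narrow to [7/8, 1/1)
Step 2: interval [7/8, 1/1), width = 1/1 - 7/8 = 1/8
  'c': [7/8 + 1/8*0/1, 7/8 + 1/8*5/8) = [7/8, 61/64)
  'f': [7/8 + 1/8*5/8, 7/8 + 1/8*7/8) = [61/64, 63/64) <- contains code 31/32
  'b': [7/8 + 1/8*7/8, 7/8 + 1/8*1/1) = [63/64, 1/1)
  emit 'f', narrow to [61/64, 63/64)

Answer: symbol=b low=7/8 high=1/1
symbol=f low=61/64 high=63/64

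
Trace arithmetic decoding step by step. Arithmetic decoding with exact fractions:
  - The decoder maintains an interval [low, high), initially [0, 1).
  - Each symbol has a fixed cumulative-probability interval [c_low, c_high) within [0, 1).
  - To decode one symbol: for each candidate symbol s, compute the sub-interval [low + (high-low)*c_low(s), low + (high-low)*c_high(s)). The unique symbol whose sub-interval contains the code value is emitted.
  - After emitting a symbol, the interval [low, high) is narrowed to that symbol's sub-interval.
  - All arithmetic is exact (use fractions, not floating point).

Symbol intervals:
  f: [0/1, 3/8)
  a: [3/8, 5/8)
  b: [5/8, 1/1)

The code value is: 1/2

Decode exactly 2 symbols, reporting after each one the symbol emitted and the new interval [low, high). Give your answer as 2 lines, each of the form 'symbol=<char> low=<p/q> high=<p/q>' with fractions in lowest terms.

Step 1: interval [0/1, 1/1), width = 1/1 - 0/1 = 1/1
  'f': [0/1 + 1/1*0/1, 0/1 + 1/1*3/8) = [0/1, 3/8)
  'a': [0/1 + 1/1*3/8, 0/1 + 1/1*5/8) = [3/8, 5/8) <- contains code 1/2
  'b': [0/1 + 1/1*5/8, 0/1 + 1/1*1/1) = [5/8, 1/1)
  emit 'a', narrow to [3/8, 5/8)
Step 2: interval [3/8, 5/8), width = 5/8 - 3/8 = 1/4
  'f': [3/8 + 1/4*0/1, 3/8 + 1/4*3/8) = [3/8, 15/32)
  'a': [3/8 + 1/4*3/8, 3/8 + 1/4*5/8) = [15/32, 17/32) <- contains code 1/2
  'b': [3/8 + 1/4*5/8, 3/8 + 1/4*1/1) = [17/32, 5/8)
  emit 'a', narrow to [15/32, 17/32)

Answer: symbol=a low=3/8 high=5/8
symbol=a low=15/32 high=17/32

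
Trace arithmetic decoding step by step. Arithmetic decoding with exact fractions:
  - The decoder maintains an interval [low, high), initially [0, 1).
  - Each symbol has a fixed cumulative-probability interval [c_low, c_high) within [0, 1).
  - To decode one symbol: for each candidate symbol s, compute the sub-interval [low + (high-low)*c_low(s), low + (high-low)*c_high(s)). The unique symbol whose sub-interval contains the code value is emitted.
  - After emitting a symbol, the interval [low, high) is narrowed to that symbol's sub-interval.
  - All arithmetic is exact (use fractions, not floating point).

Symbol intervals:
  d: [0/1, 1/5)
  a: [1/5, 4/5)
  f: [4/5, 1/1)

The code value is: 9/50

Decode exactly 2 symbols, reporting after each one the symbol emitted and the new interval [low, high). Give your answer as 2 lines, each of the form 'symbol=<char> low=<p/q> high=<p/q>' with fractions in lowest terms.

Answer: symbol=d low=0/1 high=1/5
symbol=f low=4/25 high=1/5

Derivation:
Step 1: interval [0/1, 1/1), width = 1/1 - 0/1 = 1/1
  'd': [0/1 + 1/1*0/1, 0/1 + 1/1*1/5) = [0/1, 1/5) <- contains code 9/50
  'a': [0/1 + 1/1*1/5, 0/1 + 1/1*4/5) = [1/5, 4/5)
  'f': [0/1 + 1/1*4/5, 0/1 + 1/1*1/1) = [4/5, 1/1)
  emit 'd', narrow to [0/1, 1/5)
Step 2: interval [0/1, 1/5), width = 1/5 - 0/1 = 1/5
  'd': [0/1 + 1/5*0/1, 0/1 + 1/5*1/5) = [0/1, 1/25)
  'a': [0/1 + 1/5*1/5, 0/1 + 1/5*4/5) = [1/25, 4/25)
  'f': [0/1 + 1/5*4/5, 0/1 + 1/5*1/1) = [4/25, 1/5) <- contains code 9/50
  emit 'f', narrow to [4/25, 1/5)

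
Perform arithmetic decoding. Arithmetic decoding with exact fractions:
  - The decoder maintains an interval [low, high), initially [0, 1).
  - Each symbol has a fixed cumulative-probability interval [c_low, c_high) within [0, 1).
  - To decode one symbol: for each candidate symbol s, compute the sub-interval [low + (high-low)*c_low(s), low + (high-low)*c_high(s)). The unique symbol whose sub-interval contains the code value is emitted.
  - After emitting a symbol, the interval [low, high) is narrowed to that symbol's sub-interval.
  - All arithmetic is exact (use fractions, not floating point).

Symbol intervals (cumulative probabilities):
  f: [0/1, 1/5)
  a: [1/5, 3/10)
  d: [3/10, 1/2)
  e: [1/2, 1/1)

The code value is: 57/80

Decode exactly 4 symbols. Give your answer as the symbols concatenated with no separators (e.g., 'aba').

Answer: edea

Derivation:
Step 1: interval [0/1, 1/1), width = 1/1 - 0/1 = 1/1
  'f': [0/1 + 1/1*0/1, 0/1 + 1/1*1/5) = [0/1, 1/5)
  'a': [0/1 + 1/1*1/5, 0/1 + 1/1*3/10) = [1/5, 3/10)
  'd': [0/1 + 1/1*3/10, 0/1 + 1/1*1/2) = [3/10, 1/2)
  'e': [0/1 + 1/1*1/2, 0/1 + 1/1*1/1) = [1/2, 1/1) <- contains code 57/80
  emit 'e', narrow to [1/2, 1/1)
Step 2: interval [1/2, 1/1), width = 1/1 - 1/2 = 1/2
  'f': [1/2 + 1/2*0/1, 1/2 + 1/2*1/5) = [1/2, 3/5)
  'a': [1/2 + 1/2*1/5, 1/2 + 1/2*3/10) = [3/5, 13/20)
  'd': [1/2 + 1/2*3/10, 1/2 + 1/2*1/2) = [13/20, 3/4) <- contains code 57/80
  'e': [1/2 + 1/2*1/2, 1/2 + 1/2*1/1) = [3/4, 1/1)
  emit 'd', narrow to [13/20, 3/4)
Step 3: interval [13/20, 3/4), width = 3/4 - 13/20 = 1/10
  'f': [13/20 + 1/10*0/1, 13/20 + 1/10*1/5) = [13/20, 67/100)
  'a': [13/20 + 1/10*1/5, 13/20 + 1/10*3/10) = [67/100, 17/25)
  'd': [13/20 + 1/10*3/10, 13/20 + 1/10*1/2) = [17/25, 7/10)
  'e': [13/20 + 1/10*1/2, 13/20 + 1/10*1/1) = [7/10, 3/4) <- contains code 57/80
  emit 'e', narrow to [7/10, 3/4)
Step 4: interval [7/10, 3/4), width = 3/4 - 7/10 = 1/20
  'f': [7/10 + 1/20*0/1, 7/10 + 1/20*1/5) = [7/10, 71/100)
  'a': [7/10 + 1/20*1/5, 7/10 + 1/20*3/10) = [71/100, 143/200) <- contains code 57/80
  'd': [7/10 + 1/20*3/10, 7/10 + 1/20*1/2) = [143/200, 29/40)
  'e': [7/10 + 1/20*1/2, 7/10 + 1/20*1/1) = [29/40, 3/4)
  emit 'a', narrow to [71/100, 143/200)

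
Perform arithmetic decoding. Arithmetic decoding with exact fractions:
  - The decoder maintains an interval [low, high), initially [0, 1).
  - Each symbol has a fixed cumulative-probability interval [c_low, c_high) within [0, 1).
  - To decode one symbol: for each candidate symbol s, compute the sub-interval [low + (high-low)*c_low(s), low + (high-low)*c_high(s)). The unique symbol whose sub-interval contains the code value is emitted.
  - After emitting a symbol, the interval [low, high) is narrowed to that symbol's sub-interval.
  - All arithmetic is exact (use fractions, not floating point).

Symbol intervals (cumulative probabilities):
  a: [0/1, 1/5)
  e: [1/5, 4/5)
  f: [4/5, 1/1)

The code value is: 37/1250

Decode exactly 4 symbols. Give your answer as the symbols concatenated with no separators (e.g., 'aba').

Answer: aaef

Derivation:
Step 1: interval [0/1, 1/1), width = 1/1 - 0/1 = 1/1
  'a': [0/1 + 1/1*0/1, 0/1 + 1/1*1/5) = [0/1, 1/5) <- contains code 37/1250
  'e': [0/1 + 1/1*1/5, 0/1 + 1/1*4/5) = [1/5, 4/5)
  'f': [0/1 + 1/1*4/5, 0/1 + 1/1*1/1) = [4/5, 1/1)
  emit 'a', narrow to [0/1, 1/5)
Step 2: interval [0/1, 1/5), width = 1/5 - 0/1 = 1/5
  'a': [0/1 + 1/5*0/1, 0/1 + 1/5*1/5) = [0/1, 1/25) <- contains code 37/1250
  'e': [0/1 + 1/5*1/5, 0/1 + 1/5*4/5) = [1/25, 4/25)
  'f': [0/1 + 1/5*4/5, 0/1 + 1/5*1/1) = [4/25, 1/5)
  emit 'a', narrow to [0/1, 1/25)
Step 3: interval [0/1, 1/25), width = 1/25 - 0/1 = 1/25
  'a': [0/1 + 1/25*0/1, 0/1 + 1/25*1/5) = [0/1, 1/125)
  'e': [0/1 + 1/25*1/5, 0/1 + 1/25*4/5) = [1/125, 4/125) <- contains code 37/1250
  'f': [0/1 + 1/25*4/5, 0/1 + 1/25*1/1) = [4/125, 1/25)
  emit 'e', narrow to [1/125, 4/125)
Step 4: interval [1/125, 4/125), width = 4/125 - 1/125 = 3/125
  'a': [1/125 + 3/125*0/1, 1/125 + 3/125*1/5) = [1/125, 8/625)
  'e': [1/125 + 3/125*1/5, 1/125 + 3/125*4/5) = [8/625, 17/625)
  'f': [1/125 + 3/125*4/5, 1/125 + 3/125*1/1) = [17/625, 4/125) <- contains code 37/1250
  emit 'f', narrow to [17/625, 4/125)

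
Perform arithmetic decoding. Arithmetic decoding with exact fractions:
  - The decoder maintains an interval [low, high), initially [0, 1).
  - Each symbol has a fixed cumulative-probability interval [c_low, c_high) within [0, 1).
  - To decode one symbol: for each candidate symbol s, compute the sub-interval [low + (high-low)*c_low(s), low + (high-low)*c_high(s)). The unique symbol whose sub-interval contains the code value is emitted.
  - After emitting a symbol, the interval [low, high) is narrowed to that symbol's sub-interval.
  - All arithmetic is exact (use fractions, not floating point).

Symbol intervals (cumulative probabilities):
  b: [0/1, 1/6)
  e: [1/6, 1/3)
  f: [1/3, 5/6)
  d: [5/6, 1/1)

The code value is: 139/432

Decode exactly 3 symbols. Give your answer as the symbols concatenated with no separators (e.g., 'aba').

Answer: edf

Derivation:
Step 1: interval [0/1, 1/1), width = 1/1 - 0/1 = 1/1
  'b': [0/1 + 1/1*0/1, 0/1 + 1/1*1/6) = [0/1, 1/6)
  'e': [0/1 + 1/1*1/6, 0/1 + 1/1*1/3) = [1/6, 1/3) <- contains code 139/432
  'f': [0/1 + 1/1*1/3, 0/1 + 1/1*5/6) = [1/3, 5/6)
  'd': [0/1 + 1/1*5/6, 0/1 + 1/1*1/1) = [5/6, 1/1)
  emit 'e', narrow to [1/6, 1/3)
Step 2: interval [1/6, 1/3), width = 1/3 - 1/6 = 1/6
  'b': [1/6 + 1/6*0/1, 1/6 + 1/6*1/6) = [1/6, 7/36)
  'e': [1/6 + 1/6*1/6, 1/6 + 1/6*1/3) = [7/36, 2/9)
  'f': [1/6 + 1/6*1/3, 1/6 + 1/6*5/6) = [2/9, 11/36)
  'd': [1/6 + 1/6*5/6, 1/6 + 1/6*1/1) = [11/36, 1/3) <- contains code 139/432
  emit 'd', narrow to [11/36, 1/3)
Step 3: interval [11/36, 1/3), width = 1/3 - 11/36 = 1/36
  'b': [11/36 + 1/36*0/1, 11/36 + 1/36*1/6) = [11/36, 67/216)
  'e': [11/36 + 1/36*1/6, 11/36 + 1/36*1/3) = [67/216, 17/54)
  'f': [11/36 + 1/36*1/3, 11/36 + 1/36*5/6) = [17/54, 71/216) <- contains code 139/432
  'd': [11/36 + 1/36*5/6, 11/36 + 1/36*1/1) = [71/216, 1/3)
  emit 'f', narrow to [17/54, 71/216)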